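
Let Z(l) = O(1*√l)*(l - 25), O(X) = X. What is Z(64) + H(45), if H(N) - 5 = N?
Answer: 362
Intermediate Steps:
H(N) = 5 + N
Z(l) = √l*(-25 + l) (Z(l) = (1*√l)*(l - 25) = √l*(-25 + l))
Z(64) + H(45) = √64*(-25 + 64) + (5 + 45) = 8*39 + 50 = 312 + 50 = 362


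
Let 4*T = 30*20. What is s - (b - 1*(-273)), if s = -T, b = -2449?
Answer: 2026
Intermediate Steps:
T = 150 (T = (30*20)/4 = (1/4)*600 = 150)
s = -150 (s = -1*150 = -150)
s - (b - 1*(-273)) = -150 - (-2449 - 1*(-273)) = -150 - (-2449 + 273) = -150 - 1*(-2176) = -150 + 2176 = 2026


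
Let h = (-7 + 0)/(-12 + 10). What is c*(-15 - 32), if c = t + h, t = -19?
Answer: 1457/2 ≈ 728.50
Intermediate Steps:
h = 7/2 (h = -7/(-2) = -7*(-½) = 7/2 ≈ 3.5000)
c = -31/2 (c = -19 + 7/2 = -31/2 ≈ -15.500)
c*(-15 - 32) = -31*(-15 - 32)/2 = -31/2*(-47) = 1457/2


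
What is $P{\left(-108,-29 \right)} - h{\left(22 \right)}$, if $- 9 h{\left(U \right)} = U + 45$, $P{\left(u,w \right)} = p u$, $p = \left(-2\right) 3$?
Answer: $\frac{5899}{9} \approx 655.44$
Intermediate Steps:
$p = -6$
$P{\left(u,w \right)} = - 6 u$
$h{\left(U \right)} = -5 - \frac{U}{9}$ ($h{\left(U \right)} = - \frac{U + 45}{9} = - \frac{45 + U}{9} = -5 - \frac{U}{9}$)
$P{\left(-108,-29 \right)} - h{\left(22 \right)} = \left(-6\right) \left(-108\right) - \left(-5 - \frac{22}{9}\right) = 648 - \left(-5 - \frac{22}{9}\right) = 648 - - \frac{67}{9} = 648 + \frac{67}{9} = \frac{5899}{9}$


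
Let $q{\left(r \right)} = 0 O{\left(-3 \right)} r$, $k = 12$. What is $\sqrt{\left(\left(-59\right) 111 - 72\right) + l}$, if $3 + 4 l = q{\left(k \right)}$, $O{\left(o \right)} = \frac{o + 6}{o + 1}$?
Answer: $\frac{9 i \sqrt{327}}{2} \approx 81.374 i$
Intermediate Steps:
$O{\left(o \right)} = \frac{6 + o}{1 + o}$
$q{\left(r \right)} = 0$ ($q{\left(r \right)} = 0 \frac{6 - 3}{1 - 3} r = 0 \frac{1}{-2} \cdot 3 r = 0 \left(\left(- \frac{1}{2}\right) 3\right) r = 0 \left(- \frac{3}{2}\right) r = 0 r = 0$)
$l = - \frac{3}{4}$ ($l = - \frac{3}{4} + \frac{1}{4} \cdot 0 = - \frac{3}{4} + 0 = - \frac{3}{4} \approx -0.75$)
$\sqrt{\left(\left(-59\right) 111 - 72\right) + l} = \sqrt{\left(\left(-59\right) 111 - 72\right) - \frac{3}{4}} = \sqrt{\left(-6549 - 72\right) - \frac{3}{4}} = \sqrt{-6621 - \frac{3}{4}} = \sqrt{- \frac{26487}{4}} = \frac{9 i \sqrt{327}}{2}$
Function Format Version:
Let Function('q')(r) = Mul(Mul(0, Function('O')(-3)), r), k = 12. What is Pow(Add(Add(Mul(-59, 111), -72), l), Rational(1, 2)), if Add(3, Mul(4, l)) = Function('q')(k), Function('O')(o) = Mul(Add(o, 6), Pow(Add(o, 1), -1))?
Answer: Mul(Rational(9, 2), I, Pow(327, Rational(1, 2))) ≈ Mul(81.374, I)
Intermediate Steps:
Function('O')(o) = Mul(Pow(Add(1, o), -1), Add(6, o)) (Function('O')(o) = Mul(Add(6, o), Pow(Add(1, o), -1)) = Mul(Pow(Add(1, o), -1), Add(6, o)))
Function('q')(r) = 0 (Function('q')(r) = Mul(Mul(0, Mul(Pow(Add(1, -3), -1), Add(6, -3))), r) = Mul(Mul(0, Mul(Pow(-2, -1), 3)), r) = Mul(Mul(0, Mul(Rational(-1, 2), 3)), r) = Mul(Mul(0, Rational(-3, 2)), r) = Mul(0, r) = 0)
l = Rational(-3, 4) (l = Add(Rational(-3, 4), Mul(Rational(1, 4), 0)) = Add(Rational(-3, 4), 0) = Rational(-3, 4) ≈ -0.75000)
Pow(Add(Add(Mul(-59, 111), -72), l), Rational(1, 2)) = Pow(Add(Add(Mul(-59, 111), -72), Rational(-3, 4)), Rational(1, 2)) = Pow(Add(Add(-6549, -72), Rational(-3, 4)), Rational(1, 2)) = Pow(Add(-6621, Rational(-3, 4)), Rational(1, 2)) = Pow(Rational(-26487, 4), Rational(1, 2)) = Mul(Rational(9, 2), I, Pow(327, Rational(1, 2)))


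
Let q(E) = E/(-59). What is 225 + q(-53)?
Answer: 13328/59 ≈ 225.90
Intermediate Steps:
q(E) = -E/59 (q(E) = E*(-1/59) = -E/59)
225 + q(-53) = 225 - 1/59*(-53) = 225 + 53/59 = 13328/59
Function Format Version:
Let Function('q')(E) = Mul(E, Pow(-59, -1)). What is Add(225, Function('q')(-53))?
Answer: Rational(13328, 59) ≈ 225.90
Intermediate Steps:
Function('q')(E) = Mul(Rational(-1, 59), E) (Function('q')(E) = Mul(E, Rational(-1, 59)) = Mul(Rational(-1, 59), E))
Add(225, Function('q')(-53)) = Add(225, Mul(Rational(-1, 59), -53)) = Add(225, Rational(53, 59)) = Rational(13328, 59)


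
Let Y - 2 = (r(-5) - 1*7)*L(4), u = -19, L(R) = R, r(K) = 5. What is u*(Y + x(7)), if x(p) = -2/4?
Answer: 247/2 ≈ 123.50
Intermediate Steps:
x(p) = -½ (x(p) = -2*¼ = -½)
Y = -6 (Y = 2 + (5 - 1*7)*4 = 2 + (5 - 7)*4 = 2 - 2*4 = 2 - 8 = -6)
u*(Y + x(7)) = -19*(-6 - ½) = -19*(-13/2) = 247/2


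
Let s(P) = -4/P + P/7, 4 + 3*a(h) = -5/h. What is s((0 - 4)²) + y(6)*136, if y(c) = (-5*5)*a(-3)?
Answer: 666913/252 ≈ 2646.5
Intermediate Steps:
a(h) = -4/3 - 5/(3*h) (a(h) = -4/3 + (-5/h)/3 = -4/3 - 5/(3*h))
y(c) = 175/9 (y(c) = (-5*5)*((⅓)*(-5 - 4*(-3))/(-3)) = -25*(-1)*(-5 + 12)/(3*3) = -25*(-1)*7/(3*3) = -25*(-7/9) = 175/9)
s(P) = -4/P + P/7 (s(P) = -4/P + P*(⅐) = -4/P + P/7)
s((0 - 4)²) + y(6)*136 = (-4/(0 - 4)² + (0 - 4)²/7) + (175/9)*136 = (-4/((-4)²) + (⅐)*(-4)²) + 23800/9 = (-4/16 + (⅐)*16) + 23800/9 = (-4*1/16 + 16/7) + 23800/9 = (-¼ + 16/7) + 23800/9 = 57/28 + 23800/9 = 666913/252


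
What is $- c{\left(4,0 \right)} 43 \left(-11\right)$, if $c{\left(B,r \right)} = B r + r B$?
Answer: $0$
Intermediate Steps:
$c{\left(B,r \right)} = 2 B r$ ($c{\left(B,r \right)} = B r + B r = 2 B r$)
$- c{\left(4,0 \right)} 43 \left(-11\right) = - 2 \cdot 4 \cdot 0 \cdot 43 \left(-11\right) = \left(-1\right) 0 \cdot 43 \left(-11\right) = 0 \cdot 43 \left(-11\right) = 0 \left(-11\right) = 0$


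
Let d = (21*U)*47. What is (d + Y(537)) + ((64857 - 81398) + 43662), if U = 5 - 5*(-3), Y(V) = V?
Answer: 47398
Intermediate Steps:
U = 20 (U = 5 + 15 = 20)
d = 19740 (d = (21*20)*47 = 420*47 = 19740)
(d + Y(537)) + ((64857 - 81398) + 43662) = (19740 + 537) + ((64857 - 81398) + 43662) = 20277 + (-16541 + 43662) = 20277 + 27121 = 47398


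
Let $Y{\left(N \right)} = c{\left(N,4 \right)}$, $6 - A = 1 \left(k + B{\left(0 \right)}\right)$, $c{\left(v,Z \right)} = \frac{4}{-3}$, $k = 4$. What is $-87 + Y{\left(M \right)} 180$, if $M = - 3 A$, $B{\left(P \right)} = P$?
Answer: $-327$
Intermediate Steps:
$c{\left(v,Z \right)} = - \frac{4}{3}$ ($c{\left(v,Z \right)} = 4 \left(- \frac{1}{3}\right) = - \frac{4}{3}$)
$A = 2$ ($A = 6 - 1 \left(4 + 0\right) = 6 - 1 \cdot 4 = 6 - 4 = 2$)
$M = -6$ ($M = \left(-3\right) 2 = -6$)
$Y{\left(N \right)} = - \frac{4}{3}$
$-87 + Y{\left(M \right)} 180 = -87 - 240 = -327$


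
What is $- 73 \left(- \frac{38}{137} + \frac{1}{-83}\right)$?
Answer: $\frac{240243}{11371} \approx 21.128$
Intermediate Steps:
$- 73 \left(- \frac{38}{137} + \frac{1}{-83}\right) = - 73 \left(\left(-38\right) \frac{1}{137} - \frac{1}{83}\right) = - 73 \left(- \frac{38}{137} - \frac{1}{83}\right) = \left(-73\right) \left(- \frac{3291}{11371}\right) = \frac{240243}{11371}$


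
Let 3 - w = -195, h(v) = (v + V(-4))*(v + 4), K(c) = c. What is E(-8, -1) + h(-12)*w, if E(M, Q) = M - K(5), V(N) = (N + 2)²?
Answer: 12659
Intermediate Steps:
V(N) = (2 + N)²
h(v) = (4 + v)² (h(v) = (v + (2 - 4)²)*(v + 4) = (v + (-2)²)*(4 + v) = (v + 4)*(4 + v) = (4 + v)*(4 + v) = (4 + v)²)
w = 198 (w = 3 - 1*(-195) = 3 + 195 = 198)
E(M, Q) = -5 + M (E(M, Q) = M - 1*5 = M - 5 = -5 + M)
E(-8, -1) + h(-12)*w = (-5 - 8) + (16 + (-12)² + 8*(-12))*198 = -13 + (16 + 144 - 96)*198 = -13 + 64*198 = -13 + 12672 = 12659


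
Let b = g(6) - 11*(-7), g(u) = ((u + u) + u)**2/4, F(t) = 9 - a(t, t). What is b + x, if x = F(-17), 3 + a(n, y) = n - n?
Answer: 170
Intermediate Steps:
a(n, y) = -3 (a(n, y) = -3 + (n - n) = -3 + 0 = -3)
F(t) = 12 (F(t) = 9 - 1*(-3) = 9 + 3 = 12)
g(u) = 9*u**2/4 (g(u) = (2*u + u)**2*(1/4) = (3*u)**2*(1/4) = (9*u**2)*(1/4) = 9*u**2/4)
x = 12
b = 158 (b = (9/4)*6**2 - 11*(-7) = (9/4)*36 + 77 = 81 + 77 = 158)
b + x = 158 + 12 = 170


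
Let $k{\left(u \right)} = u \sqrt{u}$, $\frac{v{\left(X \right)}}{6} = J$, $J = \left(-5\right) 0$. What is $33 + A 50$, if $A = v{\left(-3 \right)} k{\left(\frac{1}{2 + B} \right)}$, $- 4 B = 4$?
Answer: $33$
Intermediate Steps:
$B = -1$ ($B = \left(- \frac{1}{4}\right) 4 = -1$)
$J = 0$
$v{\left(X \right)} = 0$ ($v{\left(X \right)} = 6 \cdot 0 = 0$)
$k{\left(u \right)} = u^{\frac{3}{2}}$
$A = 0$ ($A = 0 \left(\frac{1}{2 - 1}\right)^{\frac{3}{2}} = 0 \left(1^{-1}\right)^{\frac{3}{2}} = 0 \cdot 1^{\frac{3}{2}} = 0 \cdot 1 = 0$)
$33 + A 50 = 33 + 0 \cdot 50 = 33 + 0 = 33$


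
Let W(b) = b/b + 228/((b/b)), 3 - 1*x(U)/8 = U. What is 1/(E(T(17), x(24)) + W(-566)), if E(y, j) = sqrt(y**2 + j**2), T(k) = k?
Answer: 229/23928 - sqrt(28513)/23928 ≈ 0.0025135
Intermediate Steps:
x(U) = 24 - 8*U
E(y, j) = sqrt(j**2 + y**2)
W(b) = 229 (W(b) = 1 + 228/1 = 1 + 228*1 = 1 + 228 = 229)
1/(E(T(17), x(24)) + W(-566)) = 1/(sqrt((24 - 8*24)**2 + 17**2) + 229) = 1/(sqrt((24 - 192)**2 + 289) + 229) = 1/(sqrt((-168)**2 + 289) + 229) = 1/(sqrt(28224 + 289) + 229) = 1/(sqrt(28513) + 229) = 1/(229 + sqrt(28513))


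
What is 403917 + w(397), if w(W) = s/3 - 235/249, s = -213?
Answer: 100557419/249 ≈ 4.0385e+5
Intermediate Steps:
w(W) = -17914/249 (w(W) = -213/3 - 235/249 = -213*1/3 - 235*1/249 = -71 - 235/249 = -17914/249)
403917 + w(397) = 403917 - 17914/249 = 100557419/249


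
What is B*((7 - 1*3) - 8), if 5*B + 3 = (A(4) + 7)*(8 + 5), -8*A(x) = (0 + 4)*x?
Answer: -248/5 ≈ -49.600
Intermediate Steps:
A(x) = -x/2 (A(x) = -(0 + 4)*x/8 = -x/2)
B = 62/5 (B = -⅗ + ((-½*4 + 7)*(8 + 5))/5 = -⅗ + ((-2 + 7)*13)/5 = -⅗ + (5*13)/5 = -⅗ + (⅕)*65 = -⅗ + 13 = 62/5 ≈ 12.400)
B*((7 - 1*3) - 8) = 62*((7 - 1*3) - 8)/5 = 62*((7 - 3) - 8)/5 = 62*(4 - 8)/5 = (62/5)*(-4) = -248/5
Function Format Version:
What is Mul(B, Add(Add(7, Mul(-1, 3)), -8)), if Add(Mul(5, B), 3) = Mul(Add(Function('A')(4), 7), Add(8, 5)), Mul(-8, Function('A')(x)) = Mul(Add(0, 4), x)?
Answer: Rational(-248, 5) ≈ -49.600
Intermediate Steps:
Function('A')(x) = Mul(Rational(-1, 2), x) (Function('A')(x) = Mul(Rational(-1, 8), Mul(Add(0, 4), x)) = Mul(Rational(-1, 8), Mul(4, x)) = Mul(Rational(-1, 2), x))
B = Rational(62, 5) (B = Add(Rational(-3, 5), Mul(Rational(1, 5), Mul(Add(Mul(Rational(-1, 2), 4), 7), Add(8, 5)))) = Add(Rational(-3, 5), Mul(Rational(1, 5), Mul(Add(-2, 7), 13))) = Add(Rational(-3, 5), Mul(Rational(1, 5), Mul(5, 13))) = Add(Rational(-3, 5), Mul(Rational(1, 5), 65)) = Add(Rational(-3, 5), 13) = Rational(62, 5) ≈ 12.400)
Mul(B, Add(Add(7, Mul(-1, 3)), -8)) = Mul(Rational(62, 5), Add(Add(7, Mul(-1, 3)), -8)) = Mul(Rational(62, 5), Add(Add(7, -3), -8)) = Mul(Rational(62, 5), Add(4, -8)) = Mul(Rational(62, 5), -4) = Rational(-248, 5)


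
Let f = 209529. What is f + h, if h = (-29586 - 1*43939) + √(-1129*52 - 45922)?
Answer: 136004 + I*√104630 ≈ 1.36e+5 + 323.47*I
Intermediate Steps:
h = -73525 + I*√104630 (h = (-29586 - 43939) + √(-58708 - 45922) = -73525 + √(-104630) = -73525 + I*√104630 ≈ -73525.0 + 323.47*I)
f + h = 209529 + (-73525 + I*√104630) = 136004 + I*√104630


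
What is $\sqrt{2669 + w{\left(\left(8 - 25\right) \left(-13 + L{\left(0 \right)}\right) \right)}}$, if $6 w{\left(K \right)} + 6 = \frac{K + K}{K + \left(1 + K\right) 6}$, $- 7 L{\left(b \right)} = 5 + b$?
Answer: $\frac{2 \sqrt{49711727}}{273} \approx 51.653$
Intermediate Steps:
$L{\left(b \right)} = - \frac{5}{7} - \frac{b}{7}$ ($L{\left(b \right)} = - \frac{5 + b}{7} = - \frac{5}{7} - \frac{b}{7}$)
$w{\left(K \right)} = -1 + \frac{K}{3 \left(6 + 7 K\right)}$ ($w{\left(K \right)} = -1 + \frac{\left(K + K\right) \frac{1}{K + \left(1 + K\right) 6}}{6} = -1 + \frac{2 K \frac{1}{K + \left(6 + 6 K\right)}}{6} = -1 + \frac{2 K \frac{1}{6 + 7 K}}{6} = -1 + \frac{K}{3 \left(6 + 7 K\right)}$)
$\sqrt{2669 + w{\left(\left(8 - 25\right) \left(-13 + L{\left(0 \right)}\right) \right)}} = \sqrt{2669 + \frac{2 \left(-9 - 10 \left(8 - 25\right) \left(-13 - \frac{5}{7}\right)\right)}{3 \left(6 + 7 \left(8 - 25\right) \left(-13 - \frac{5}{7}\right)\right)}} = \sqrt{2669 + \frac{2 \left(-9 - 10 \left(- 17 \left(-13 + \left(- \frac{5}{7} + 0\right)\right)\right)\right)}{3 \left(6 + 7 \left(- 17 \left(-13 + \left(- \frac{5}{7} + 0\right)\right)\right)\right)}} = \sqrt{2669 + \frac{2 \left(-9 - 10 \left(- 17 \left(-13 - \frac{5}{7}\right)\right)\right)}{3 \left(6 + 7 \left(- 17 \left(-13 - \frac{5}{7}\right)\right)\right)}} = \sqrt{2669 + \frac{2 \left(-9 - 10 \left(\left(-17\right) \left(- \frac{96}{7}\right)\right)\right)}{3 \left(6 + 7 \left(\left(-17\right) \left(- \frac{96}{7}\right)\right)\right)}} = \sqrt{2669 + \frac{2 \left(-9 - \frac{16320}{7}\right)}{3 \left(6 + 7 \cdot \frac{1632}{7}\right)}} = \sqrt{2669 + \frac{2 \left(-9 - \frac{16320}{7}\right)}{3 \left(6 + 1632\right)}} = \sqrt{2669 + \frac{2}{3} \cdot \frac{1}{1638} \left(- \frac{16383}{7}\right)} = \sqrt{2669 - \frac{5461}{5733}} = \sqrt{\frac{15295916}{5733}} = \frac{2 \sqrt{49711727}}{273}$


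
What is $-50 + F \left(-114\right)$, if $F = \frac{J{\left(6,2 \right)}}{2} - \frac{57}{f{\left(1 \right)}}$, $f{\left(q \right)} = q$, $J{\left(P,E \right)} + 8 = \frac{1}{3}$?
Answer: $6885$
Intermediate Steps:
$J{\left(P,E \right)} = - \frac{23}{3}$ ($J{\left(P,E \right)} = -8 + \frac{1}{3} = - \frac{23}{3}$)
$F = - \frac{365}{6}$ ($F = - \frac{23}{3 \cdot 2} - \frac{57}{1} = \left(- \frac{23}{3}\right) \frac{1}{2} - 57 = - \frac{23}{6} - 57 = - \frac{365}{6} \approx -60.833$)
$-50 + F \left(-114\right) = -50 - -6935 = -50 + 6935 = 6885$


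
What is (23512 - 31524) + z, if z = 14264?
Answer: 6252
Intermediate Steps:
(23512 - 31524) + z = (23512 - 31524) + 14264 = -8012 + 14264 = 6252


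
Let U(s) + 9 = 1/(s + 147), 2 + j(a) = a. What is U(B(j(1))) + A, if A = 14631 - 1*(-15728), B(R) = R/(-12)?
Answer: 53567762/1765 ≈ 30350.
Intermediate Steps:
j(a) = -2 + a
B(R) = -R/12 (B(R) = R*(-1/12) = -R/12)
U(s) = -9 + 1/(147 + s) (U(s) = -9 + 1/(s + 147) = -9 + 1/(147 + s))
A = 30359 (A = 14631 + 15728 = 30359)
U(B(j(1))) + A = (-1322 - (-3)*(-2 + 1)/4)/(147 - (-2 + 1)/12) + 30359 = (-1322 - (-3)*(-1)/4)/(147 - 1/12*(-1)) + 30359 = (-1322 - 9*1/12)/(147 + 1/12) + 30359 = (-1322 - 3/4)/(1765/12) + 30359 = (12/1765)*(-5291/4) + 30359 = -15873/1765 + 30359 = 53567762/1765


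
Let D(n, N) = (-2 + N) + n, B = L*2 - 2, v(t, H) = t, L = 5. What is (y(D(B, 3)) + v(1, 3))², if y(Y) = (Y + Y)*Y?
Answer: 26569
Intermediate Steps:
B = 8 (B = 5*2 - 2 = 10 - 2 = 8)
D(n, N) = -2 + N + n
y(Y) = 2*Y² (y(Y) = (2*Y)*Y = 2*Y²)
(y(D(B, 3)) + v(1, 3))² = (2*(-2 + 3 + 8)² + 1)² = (2*9² + 1)² = (2*81 + 1)² = (162 + 1)² = 163² = 26569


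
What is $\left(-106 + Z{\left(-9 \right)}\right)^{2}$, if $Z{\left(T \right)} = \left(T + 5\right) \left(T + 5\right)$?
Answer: $8100$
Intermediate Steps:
$Z{\left(T \right)} = \left(5 + T\right)^{2}$ ($Z{\left(T \right)} = \left(5 + T\right) \left(5 + T\right) = \left(5 + T\right)^{2}$)
$\left(-106 + Z{\left(-9 \right)}\right)^{2} = \left(-106 + \left(5 - 9\right)^{2}\right)^{2} = \left(-106 + \left(-4\right)^{2}\right)^{2} = \left(-106 + 16\right)^{2} = \left(-90\right)^{2} = 8100$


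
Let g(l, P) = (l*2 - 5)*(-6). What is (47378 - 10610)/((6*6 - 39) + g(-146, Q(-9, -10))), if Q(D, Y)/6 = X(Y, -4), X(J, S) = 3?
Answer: 12256/593 ≈ 20.668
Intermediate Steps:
Q(D, Y) = 18 (Q(D, Y) = 6*3 = 18)
g(l, P) = 30 - 12*l (g(l, P) = (2*l - 5)*(-6) = (-5 + 2*l)*(-6) = 30 - 12*l)
(47378 - 10610)/((6*6 - 39) + g(-146, Q(-9, -10))) = (47378 - 10610)/((6*6 - 39) + (30 - 12*(-146))) = 36768/((36 - 39) + (30 + 1752)) = 36768/(-3 + 1782) = 36768/1779 = 36768*(1/1779) = 12256/593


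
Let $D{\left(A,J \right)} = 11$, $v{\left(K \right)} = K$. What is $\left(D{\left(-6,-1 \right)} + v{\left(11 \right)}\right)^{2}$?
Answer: $484$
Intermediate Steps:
$\left(D{\left(-6,-1 \right)} + v{\left(11 \right)}\right)^{2} = \left(11 + 11\right)^{2} = 22^{2} = 484$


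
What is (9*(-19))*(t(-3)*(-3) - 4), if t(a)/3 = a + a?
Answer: -8550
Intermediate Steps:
t(a) = 6*a (t(a) = 3*(a + a) = 3*(2*a) = 6*a)
(9*(-19))*(t(-3)*(-3) - 4) = (9*(-19))*((6*(-3))*(-3) - 4) = -171*(-18*(-3) - 4) = -171*(54 - 4) = -171*50 = -8550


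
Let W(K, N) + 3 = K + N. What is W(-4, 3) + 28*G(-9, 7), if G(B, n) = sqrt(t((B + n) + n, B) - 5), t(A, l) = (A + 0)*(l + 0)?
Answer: -4 + 140*I*sqrt(2) ≈ -4.0 + 197.99*I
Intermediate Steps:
t(A, l) = A*l
G(B, n) = sqrt(-5 + B*(B + 2*n)) (G(B, n) = sqrt(((B + n) + n)*B - 5) = sqrt((B + 2*n)*B - 5) = sqrt(B*(B + 2*n) - 5) = sqrt(-5 + B*(B + 2*n)))
W(K, N) = -3 + K + N (W(K, N) = -3 + (K + N) = -3 + K + N)
W(-4, 3) + 28*G(-9, 7) = (-3 - 4 + 3) + 28*sqrt(-5 - 9*(-9 + 2*7)) = -4 + 28*sqrt(-5 - 9*(-9 + 14)) = -4 + 28*sqrt(-5 - 9*5) = -4 + 28*sqrt(-5 - 45) = -4 + 28*sqrt(-50) = -4 + 28*(5*I*sqrt(2)) = -4 + 140*I*sqrt(2)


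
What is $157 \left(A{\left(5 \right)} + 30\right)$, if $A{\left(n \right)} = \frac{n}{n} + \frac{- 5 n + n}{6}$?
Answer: $\frac{13031}{3} \approx 4343.7$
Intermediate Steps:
$A{\left(n \right)} = 1 - \frac{2 n}{3}$ ($A{\left(n \right)} = 1 + - 4 n \frac{1}{6} = 1 - \frac{2 n}{3}$)
$157 \left(A{\left(5 \right)} + 30\right) = 157 \left(\left(1 - \frac{10}{3}\right) + 30\right) = 157 \left(- \frac{7}{3} + 30\right) = 157 \cdot \frac{83}{3} = \frac{13031}{3}$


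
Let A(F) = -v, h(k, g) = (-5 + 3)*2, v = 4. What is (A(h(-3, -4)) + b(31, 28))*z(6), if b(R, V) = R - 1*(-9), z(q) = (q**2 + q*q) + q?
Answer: 2808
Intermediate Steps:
h(k, g) = -4 (h(k, g) = -2*2 = -4)
A(F) = -4 (A(F) = -1*4 = -4)
z(q) = q + 2*q**2 (z(q) = (q**2 + q**2) + q = 2*q**2 + q = q + 2*q**2)
b(R, V) = 9 + R (b(R, V) = R + 9 = 9 + R)
(A(h(-3, -4)) + b(31, 28))*z(6) = (-4 + (9 + 31))*(6*(1 + 2*6)) = (-4 + 40)*(6*(1 + 12)) = 36*(6*13) = 36*78 = 2808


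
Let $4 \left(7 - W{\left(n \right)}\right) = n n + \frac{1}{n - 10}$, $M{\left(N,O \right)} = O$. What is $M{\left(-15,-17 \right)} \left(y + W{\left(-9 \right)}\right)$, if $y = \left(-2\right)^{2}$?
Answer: $\frac{5967}{38} \approx 157.03$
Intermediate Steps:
$y = 4$
$W{\left(n \right)} = 7 - \frac{n^{2}}{4} - \frac{1}{4 \left(-10 + n\right)}$ ($W{\left(n \right)} = 7 - \frac{n n + \frac{1}{n - 10}}{4} = 7 - \frac{n^{2} + \frac{1}{-10 + n}}{4} = 7 - \left(\frac{n^{2}}{4} + \frac{1}{4 \left(-10 + n\right)}\right) = 7 - \frac{n^{2}}{4} - \frac{1}{4 \left(-10 + n\right)}$)
$M{\left(-15,-17 \right)} \left(y + W{\left(-9 \right)}\right) = - 17 \left(4 + \frac{-281 - \left(-9\right)^{3} + 10 \left(-9\right)^{2} + 28 \left(-9\right)}{4 \left(-10 - 9\right)}\right) = - 17 \left(4 + \frac{-281 - -729 + 10 \cdot 81 - 252}{4 \left(-19\right)}\right) = - 17 \left(4 + \frac{1}{4} \left(- \frac{1}{19}\right) \left(-281 + 729 + 810 - 252\right)\right) = - 17 \left(4 + \frac{1}{4} \left(- \frac{1}{19}\right) 1006\right) = - 17 \left(4 - \frac{503}{38}\right) = \left(-17\right) \left(- \frac{351}{38}\right) = \frac{5967}{38}$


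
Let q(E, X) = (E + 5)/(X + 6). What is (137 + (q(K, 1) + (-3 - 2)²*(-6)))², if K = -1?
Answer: 7569/49 ≈ 154.47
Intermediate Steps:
q(E, X) = (5 + E)/(6 + X)
(137 + (q(K, 1) + (-3 - 2)²*(-6)))² = (137 + ((5 - 1)/(6 + 1) + (-3 - 2)²*(-6)))² = (137 + (4/7 + (-5)²*(-6)))² = (137 + ((⅐)*4 + 25*(-6)))² = (137 + (4/7 - 150))² = (137 - 1046/7)² = (-87/7)² = 7569/49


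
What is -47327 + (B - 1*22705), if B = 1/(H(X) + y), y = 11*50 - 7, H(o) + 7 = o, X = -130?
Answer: -28432991/406 ≈ -70032.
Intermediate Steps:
H(o) = -7 + o
y = 543 (y = 550 - 7 = 543)
B = 1/406 (B = 1/((-7 - 130) + 543) = 1/(-137 + 543) = 1/406 ≈ 0.0024631)
-47327 + (B - 1*22705) = -47327 + (1/406 - 1*22705) = -47327 + (1/406 - 22705) = -47327 - 9218229/406 = -28432991/406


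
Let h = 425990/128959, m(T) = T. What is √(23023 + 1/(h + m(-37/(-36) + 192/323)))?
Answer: √1255972913711865330689011/7385965337 ≈ 151.73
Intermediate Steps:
h = 425990/128959 (h = 425990*(1/128959) = 425990/128959 ≈ 3.3033)
√(23023 + 1/(h + m(-37/(-36) + 192/323))) = √(23023 + 1/(425990/128959 + (-37/(-36) + 192/323))) = √(23023 + 1/(425990/128959 + (-37*(-1/36) + 192*(1/323)))) = √(23023 + 1/(425990/128959 + (37/36 + 192/323))) = √(23023 + 1/(425990/128959 + 18863/11628)) = √(23023 + 1/(7385965337/1499535252)) = √(23023 + 1499535252/7385965337) = √(170048579489003/7385965337) = √1255972913711865330689011/7385965337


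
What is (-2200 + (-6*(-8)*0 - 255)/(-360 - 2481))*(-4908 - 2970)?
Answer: 16412355570/947 ≈ 1.7331e+7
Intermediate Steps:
(-2200 + (-6*(-8)*0 - 255)/(-360 - 2481))*(-4908 - 2970) = (-2200 + (48*0 - 255)/(-2841))*(-7878) = (-2200 + (0 - 255)*(-1/2841))*(-7878) = (-2200 - 255*(-1/2841))*(-7878) = (-2200 + 85/947)*(-7878) = -2083315/947*(-7878) = 16412355570/947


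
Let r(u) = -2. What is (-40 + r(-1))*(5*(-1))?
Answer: 210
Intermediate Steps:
(-40 + r(-1))*(5*(-1)) = (-40 - 2)*(5*(-1)) = -42*(-5) = 210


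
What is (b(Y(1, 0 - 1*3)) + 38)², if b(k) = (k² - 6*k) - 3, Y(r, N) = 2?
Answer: 729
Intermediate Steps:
b(k) = -3 + k² - 6*k
(b(Y(1, 0 - 1*3)) + 38)² = ((-3 + 2² - 6*2) + 38)² = ((-3 + 4 - 12) + 38)² = (-11 + 38)² = 27² = 729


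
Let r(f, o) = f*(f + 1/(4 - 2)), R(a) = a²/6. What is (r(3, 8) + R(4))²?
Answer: 6241/36 ≈ 173.36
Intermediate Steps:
R(a) = a²/6 (R(a) = a²*(⅙) = a²/6)
r(f, o) = f*(½ + f) (r(f, o) = f*(f + 1/2) = f*(f + ½) = f*(½ + f))
(r(3, 8) + R(4))² = (3*(½ + 3) + (⅙)*4²)² = (3*(7/2) + (⅙)*16)² = (21/2 + 8/3)² = (79/6)² = 6241/36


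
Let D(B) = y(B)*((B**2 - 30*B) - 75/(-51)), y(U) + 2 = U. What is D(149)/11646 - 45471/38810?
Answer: 95044573451/426871190 ≈ 222.65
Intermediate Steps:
y(U) = -2 + U
D(B) = (-2 + B)*(25/17 + B**2 - 30*B) (D(B) = (-2 + B)*((B**2 - 30*B) - 75/(-51)) = (-2 + B)*((B**2 - 30*B) - 75*(-1/51)) = (-2 + B)*((B**2 - 30*B) + 25/17) = (-2 + B)*(25/17 + B**2 - 30*B))
D(149)/11646 - 45471/38810 = ((-2 + 149)*(25 - 510*149 + 17*149**2)/17)/11646 - 45471/38810 = ((1/17)*147*(25 - 75990 + 17*22201))*(1/11646) - 45471*1/38810 = ((1/17)*147*(25 - 75990 + 377417))*(1/11646) - 45471/38810 = ((1/17)*147*301452)*(1/11646) - 45471/38810 = (44313444/17)*(1/11646) - 45471/38810 = 2461858/10999 - 45471/38810 = 95044573451/426871190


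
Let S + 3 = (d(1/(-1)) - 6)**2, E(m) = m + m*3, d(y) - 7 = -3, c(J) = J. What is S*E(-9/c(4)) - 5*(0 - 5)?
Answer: 16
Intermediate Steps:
d(y) = 4 (d(y) = 7 - 3 = 4)
E(m) = 4*m (E(m) = m + 3*m = 4*m)
S = 1 (S = -3 + (4 - 6)**2 = -3 + (-2)**2 = -3 + 4 = 1)
S*E(-9/c(4)) - 5*(0 - 5) = 1*(4*(-9/4)) - 5*(0 - 5) = 1*(4*(-9*1/4)) - 5*(-5) = 1*(4*(-9/4)) + 25 = 1*(-9) + 25 = -9 + 25 = 16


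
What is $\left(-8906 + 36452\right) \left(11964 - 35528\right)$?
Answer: $-649093944$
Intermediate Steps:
$\left(-8906 + 36452\right) \left(11964 - 35528\right) = 27546 \left(-23564\right) = -649093944$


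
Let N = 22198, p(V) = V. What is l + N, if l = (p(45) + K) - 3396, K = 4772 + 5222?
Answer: 28841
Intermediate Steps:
K = 9994
l = 6643 (l = (45 + 9994) - 3396 = 10039 - 3396 = 6643)
l + N = 6643 + 22198 = 28841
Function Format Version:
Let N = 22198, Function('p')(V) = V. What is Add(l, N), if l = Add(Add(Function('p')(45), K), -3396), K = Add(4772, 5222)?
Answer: 28841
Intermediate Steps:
K = 9994
l = 6643 (l = Add(Add(45, 9994), -3396) = Add(10039, -3396) = 6643)
Add(l, N) = Add(6643, 22198) = 28841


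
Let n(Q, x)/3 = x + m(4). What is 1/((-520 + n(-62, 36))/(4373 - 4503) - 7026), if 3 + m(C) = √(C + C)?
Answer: -118684670/833494135609 + 780*√2/833494135609 ≈ -0.00014239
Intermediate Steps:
m(C) = -3 + √2*√C (m(C) = -3 + √(C + C) = -3 + √(2*C) = -3 + √2*√C)
n(Q, x) = -9 + 3*x + 6*√2 (n(Q, x) = 3*(x + (-3 + √2*√4)) = 3*(x + (-3 + √2*2)) = 3*(x + (-3 + 2*√2)) = 3*(-3 + x + 2*√2) = -9 + 3*x + 6*√2)
1/((-520 + n(-62, 36))/(4373 - 4503) - 7026) = 1/((-520 + (-9 + 3*36 + 6*√2))/(4373 - 4503) - 7026) = 1/((-520 + (-9 + 108 + 6*√2))/(-130) - 7026) = 1/((-520 + (99 + 6*√2))*(-1/130) - 7026) = 1/((-421 + 6*√2)*(-1/130) - 7026) = 1/((421/130 - 3*√2/65) - 7026) = 1/(-912959/130 - 3*√2/65)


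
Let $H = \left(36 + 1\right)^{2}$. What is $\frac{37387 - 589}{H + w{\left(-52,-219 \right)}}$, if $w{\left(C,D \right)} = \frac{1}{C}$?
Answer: $\frac{637832}{23729} \approx 26.88$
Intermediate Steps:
$H = 1369$ ($H = 37^{2} = 1369$)
$\frac{37387 - 589}{H + w{\left(-52,-219 \right)}} = \frac{37387 - 589}{1369 + \frac{1}{-52}} = \frac{36798}{1369 - \frac{1}{52}} = \frac{36798}{\frac{71187}{52}} = 36798 \cdot \frac{52}{71187} = \frac{637832}{23729}$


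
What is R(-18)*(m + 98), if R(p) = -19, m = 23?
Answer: -2299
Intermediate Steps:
R(-18)*(m + 98) = -19*(23 + 98) = -19*121 = -2299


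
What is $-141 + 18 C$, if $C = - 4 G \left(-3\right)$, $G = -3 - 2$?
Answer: $-1221$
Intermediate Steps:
$G = -5$ ($G = -3 - 2 = -5$)
$C = -60$ ($C = \left(-4\right) \left(-5\right) \left(-3\right) = 20 \left(-3\right) = -60$)
$-141 + 18 C = -141 + 18 \left(-60\right) = -141 - 1080 = -1221$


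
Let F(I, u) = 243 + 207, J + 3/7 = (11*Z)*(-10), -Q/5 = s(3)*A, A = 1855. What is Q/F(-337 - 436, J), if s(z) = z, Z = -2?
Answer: -371/6 ≈ -61.833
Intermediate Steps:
Q = -27825 (Q = -15*1855 = -5*5565 = -27825)
J = 1537/7 (J = -3/7 + (11*(-2))*(-10) = -3/7 - 22*(-10) = -3/7 + 220 = 1537/7 ≈ 219.57)
F(I, u) = 450
Q/F(-337 - 436, J) = -27825/450 = -27825*1/450 = -371/6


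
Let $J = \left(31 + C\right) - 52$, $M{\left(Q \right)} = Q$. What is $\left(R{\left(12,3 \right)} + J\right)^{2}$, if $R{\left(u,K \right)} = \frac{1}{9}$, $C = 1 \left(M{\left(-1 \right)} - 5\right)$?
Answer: $\frac{58564}{81} \approx 723.01$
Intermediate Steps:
$C = -6$ ($C = 1 \left(-1 - 5\right) = 1 \left(-6\right) = -6$)
$R{\left(u,K \right)} = \frac{1}{9}$
$J = -27$ ($J = \left(31 - 6\right) - 52 = 25 - 52 = -27$)
$\left(R{\left(12,3 \right)} + J\right)^{2} = \left(\frac{1}{9} - 27\right)^{2} = \left(- \frac{242}{9}\right)^{2} = \frac{58564}{81}$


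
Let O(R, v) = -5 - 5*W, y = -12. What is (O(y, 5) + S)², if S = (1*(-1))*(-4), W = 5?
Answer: 676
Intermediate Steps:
O(R, v) = -30 (O(R, v) = -5 - 5*5 = -5 - 25 = -30)
S = 4 (S = -1*(-4) = 4)
(O(y, 5) + S)² = (-30 + 4)² = (-26)² = 676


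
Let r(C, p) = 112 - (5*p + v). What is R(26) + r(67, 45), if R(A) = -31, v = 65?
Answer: -209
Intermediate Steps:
r(C, p) = 47 - 5*p (r(C, p) = 112 - (5*p + 65) = 112 - (65 + 5*p) = 112 + (-65 - 5*p) = 47 - 5*p)
R(26) + r(67, 45) = -31 + (47 - 5*45) = -31 + (47 - 225) = -31 - 178 = -209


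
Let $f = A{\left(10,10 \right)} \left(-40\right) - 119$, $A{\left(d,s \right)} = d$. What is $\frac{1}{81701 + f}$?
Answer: $\frac{1}{81182} \approx 1.2318 \cdot 10^{-5}$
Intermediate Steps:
$f = -519$ ($f = 10 \left(-40\right) - 119 = -400 - 119 = -519$)
$\frac{1}{81701 + f} = \frac{1}{81701 - 519} = \frac{1}{81182}$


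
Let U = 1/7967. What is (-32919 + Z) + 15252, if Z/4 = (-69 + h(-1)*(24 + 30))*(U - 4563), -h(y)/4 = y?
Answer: -21516563949/7967 ≈ -2.7007e+6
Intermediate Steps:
h(y) = -4*y
U = 1/7967 ≈ 0.00012552
Z = -21375810960/7967 (Z = 4*((-69 + (-4*(-1))*(24 + 30))*(1/7967 - 4563)) = 4*((-69 + 4*54)*(-36353420/7967)) = 4*((-69 + 216)*(-36353420/7967)) = 4*(147*(-36353420/7967)) = 4*(-5343952740/7967) = -21375810960/7967 ≈ -2.6830e+6)
(-32919 + Z) + 15252 = (-32919 - 21375810960/7967) + 15252 = -21638076633/7967 + 15252 = -21516563949/7967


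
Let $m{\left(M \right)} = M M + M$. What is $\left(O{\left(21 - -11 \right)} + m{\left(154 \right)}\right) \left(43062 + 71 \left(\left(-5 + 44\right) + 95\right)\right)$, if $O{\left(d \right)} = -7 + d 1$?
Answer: $1256303520$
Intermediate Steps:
$m{\left(M \right)} = M + M^{2}$ ($m{\left(M \right)} = M^{2} + M = M + M^{2}$)
$O{\left(d \right)} = -7 + d$
$\left(O{\left(21 - -11 \right)} + m{\left(154 \right)}\right) \left(43062 + 71 \left(\left(-5 + 44\right) + 95\right)\right) = \left(\left(-7 + \left(21 - -11\right)\right) + 154 \left(1 + 154\right)\right) \left(43062 + 71 \left(\left(-5 + 44\right) + 95\right)\right) = \left(\left(-7 + \left(21 + 11\right)\right) + 154 \cdot 155\right) \left(43062 + 71 \left(39 + 95\right)\right) = \left(\left(-7 + 32\right) + 23870\right) \left(43062 + 71 \cdot 134\right) = \left(25 + 23870\right) \left(43062 + 9514\right) = 23895 \cdot 52576 = 1256303520$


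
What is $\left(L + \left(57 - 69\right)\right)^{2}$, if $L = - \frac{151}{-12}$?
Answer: $\frac{49}{144} \approx 0.34028$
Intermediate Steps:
$L = \frac{151}{12}$ ($L = \left(-151\right) \left(- \frac{1}{12}\right) = \frac{151}{12} \approx 12.583$)
$\left(L + \left(57 - 69\right)\right)^{2} = \left(\frac{151}{12} + \left(57 - 69\right)\right)^{2} = \left(\frac{151}{12} - 12\right)^{2} = \left(\frac{7}{12}\right)^{2} = \frac{49}{144}$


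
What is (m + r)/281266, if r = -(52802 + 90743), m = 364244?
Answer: 220699/281266 ≈ 0.78466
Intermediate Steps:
r = -143545 (r = -1*143545 = -143545)
(m + r)/281266 = (364244 - 143545)/281266 = 220699*(1/281266) = 220699/281266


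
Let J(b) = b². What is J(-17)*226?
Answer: 65314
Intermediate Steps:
J(-17)*226 = (-17)²*226 = 289*226 = 65314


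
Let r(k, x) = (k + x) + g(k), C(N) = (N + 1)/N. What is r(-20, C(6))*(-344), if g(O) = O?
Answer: 40076/3 ≈ 13359.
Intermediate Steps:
C(N) = (1 + N)/N
r(k, x) = x + 2*k (r(k, x) = (k + x) + k = x + 2*k)
r(-20, C(6))*(-344) = ((1 + 6)/6 + 2*(-20))*(-344) = ((⅙)*7 - 40)*(-344) = (7/6 - 40)*(-344) = -233/6*(-344) = 40076/3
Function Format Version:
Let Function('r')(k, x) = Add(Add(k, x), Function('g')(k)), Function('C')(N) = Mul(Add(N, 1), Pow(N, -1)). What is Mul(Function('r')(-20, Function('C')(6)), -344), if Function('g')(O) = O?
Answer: Rational(40076, 3) ≈ 13359.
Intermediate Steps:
Function('C')(N) = Mul(Pow(N, -1), Add(1, N)) (Function('C')(N) = Mul(Add(1, N), Pow(N, -1)) = Mul(Pow(N, -1), Add(1, N)))
Function('r')(k, x) = Add(x, Mul(2, k)) (Function('r')(k, x) = Add(Add(k, x), k) = Add(x, Mul(2, k)))
Mul(Function('r')(-20, Function('C')(6)), -344) = Mul(Add(Mul(Pow(6, -1), Add(1, 6)), Mul(2, -20)), -344) = Mul(Add(Mul(Rational(1, 6), 7), -40), -344) = Mul(Add(Rational(7, 6), -40), -344) = Mul(Rational(-233, 6), -344) = Rational(40076, 3)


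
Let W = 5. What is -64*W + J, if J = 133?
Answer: -187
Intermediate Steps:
-64*W + J = -64*5 + 133 = -320 + 133 = -187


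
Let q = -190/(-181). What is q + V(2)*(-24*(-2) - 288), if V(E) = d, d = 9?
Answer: -390770/181 ≈ -2158.9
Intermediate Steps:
V(E) = 9
q = 190/181 (q = -1/181*(-190) = 190/181 ≈ 1.0497)
q + V(2)*(-24*(-2) - 288) = 190/181 + 9*(-24*(-2) - 288) = 190/181 + 9*(48 - 288) = 190/181 + 9*(-240) = 190/181 - 2160 = -390770/181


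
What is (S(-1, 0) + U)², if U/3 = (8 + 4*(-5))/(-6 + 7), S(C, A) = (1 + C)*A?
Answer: 1296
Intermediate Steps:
S(C, A) = A*(1 + C)
U = -36 (U = 3*((8 + 4*(-5))/(-6 + 7)) = 3*((8 - 20)/1) = 3*(-12*1) = 3*(-12) = -36)
(S(-1, 0) + U)² = (0*(1 - 1) - 36)² = (0*0 - 36)² = (0 - 36)² = (-36)² = 1296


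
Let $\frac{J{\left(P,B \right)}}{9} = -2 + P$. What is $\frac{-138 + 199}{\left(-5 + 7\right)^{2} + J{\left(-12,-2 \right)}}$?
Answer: $- \frac{1}{2} \approx -0.5$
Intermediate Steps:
$J{\left(P,B \right)} = -18 + 9 P$ ($J{\left(P,B \right)} = 9 \left(-2 + P\right) = -18 + 9 P$)
$\frac{-138 + 199}{\left(-5 + 7\right)^{2} + J{\left(-12,-2 \right)}} = \frac{-138 + 199}{\left(-5 + 7\right)^{2} + \left(-18 + 9 \left(-12\right)\right)} = \frac{61}{2^{2} - 126} = \frac{61}{4 - 126} = \frac{61}{-122} = 61 \left(- \frac{1}{122}\right) = - \frac{1}{2}$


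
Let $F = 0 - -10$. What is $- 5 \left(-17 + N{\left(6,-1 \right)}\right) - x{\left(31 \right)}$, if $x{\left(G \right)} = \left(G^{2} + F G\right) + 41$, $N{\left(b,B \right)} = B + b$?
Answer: $-1252$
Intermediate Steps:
$F = 10$ ($F = 0 + 10 = 10$)
$x{\left(G \right)} = 41 + G^{2} + 10 G$ ($x{\left(G \right)} = \left(G^{2} + 10 G\right) + 41 = 41 + G^{2} + 10 G$)
$- 5 \left(-17 + N{\left(6,-1 \right)}\right) - x{\left(31 \right)} = - 5 \left(-17 + \left(-1 + 6\right)\right) - \left(41 + 31^{2} + 10 \cdot 31\right) = - 5 \left(-17 + 5\right) - \left(41 + 961 + 310\right) = \left(-5\right) \left(-12\right) - 1312 = 60 - 1312 = -1252$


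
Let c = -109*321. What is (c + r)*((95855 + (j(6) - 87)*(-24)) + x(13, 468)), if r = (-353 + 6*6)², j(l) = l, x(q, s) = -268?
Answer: 6388280500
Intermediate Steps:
r = 100489 (r = (-353 + 36)² = (-317)² = 100489)
c = -34989
(c + r)*((95855 + (j(6) - 87)*(-24)) + x(13, 468)) = (-34989 + 100489)*((95855 + (6 - 87)*(-24)) - 268) = 65500*((95855 - 81*(-24)) - 268) = 65500*((95855 + 1944) - 268) = 65500*(97799 - 268) = 65500*97531 = 6388280500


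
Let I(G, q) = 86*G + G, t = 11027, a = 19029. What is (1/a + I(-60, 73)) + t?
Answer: 110501404/19029 ≈ 5807.0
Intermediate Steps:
I(G, q) = 87*G
(1/a + I(-60, 73)) + t = (1/19029 + 87*(-60)) + 11027 = (1/19029 - 5220) + 11027 = -99331379/19029 + 11027 = 110501404/19029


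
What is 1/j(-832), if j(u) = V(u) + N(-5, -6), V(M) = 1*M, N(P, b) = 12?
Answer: -1/820 ≈ -0.0012195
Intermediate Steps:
V(M) = M
j(u) = 12 + u (j(u) = u + 12 = 12 + u)
1/j(-832) = 1/(12 - 832) = 1/(-820) = -1/820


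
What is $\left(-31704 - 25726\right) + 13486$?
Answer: $-43944$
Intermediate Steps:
$\left(-31704 - 25726\right) + 13486 = -57430 + 13486 = -43944$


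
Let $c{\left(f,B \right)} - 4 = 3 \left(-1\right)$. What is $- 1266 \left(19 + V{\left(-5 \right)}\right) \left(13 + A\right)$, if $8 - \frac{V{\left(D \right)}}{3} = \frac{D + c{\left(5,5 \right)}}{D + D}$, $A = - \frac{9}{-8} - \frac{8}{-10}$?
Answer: $- \frac{78981309}{100} \approx -7.8981 \cdot 10^{5}$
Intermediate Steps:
$A = \frac{77}{40}$ ($A = \left(-9\right) \left(- \frac{1}{8}\right) - - \frac{4}{5} = \frac{9}{8} + \frac{4}{5} = \frac{77}{40} \approx 1.925$)
$c{\left(f,B \right)} = 1$ ($c{\left(f,B \right)} = 4 + 3 \left(-1\right) = 4 - 3 = 1$)
$V{\left(D \right)} = 24 - \frac{3 \left(1 + D\right)}{2 D}$ ($V{\left(D \right)} = 24 - 3 \frac{D + 1}{D + D} = 24 - 3 \frac{1 + D}{2 D} = 24 - \frac{3 \left(1 + D\right)}{2 D}$)
$- 1266 \left(19 + V{\left(-5 \right)}\right) \left(13 + A\right) = - 1266 \left(19 + \frac{3 \left(-1 + 15 \left(-5\right)\right)}{2 \left(-5\right)}\right) \left(13 + \frac{77}{40}\right) = - 1266 \left(19 + \frac{3}{2} \left(- \frac{1}{5}\right) \left(-1 - 75\right)\right) \frac{597}{40} = - 1266 \left(19 + \frac{3}{2} \left(- \frac{1}{5}\right) \left(-76\right)\right) \frac{597}{40} = - 1266 \left(19 + \frac{114}{5}\right) \frac{597}{40} = - 1266 \cdot \frac{209}{5} \cdot \frac{597}{40} = \left(-1266\right) \frac{124773}{200} = - \frac{78981309}{100}$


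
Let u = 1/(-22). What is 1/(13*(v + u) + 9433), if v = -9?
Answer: 22/204939 ≈ 0.00010735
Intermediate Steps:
u = -1/22 ≈ -0.045455
1/(13*(v + u) + 9433) = 1/(13*(-9 - 1/22) + 9433) = 1/(13*(-199/22) + 9433) = 1/(-2587/22 + 9433) = 1/(204939/22) = 22/204939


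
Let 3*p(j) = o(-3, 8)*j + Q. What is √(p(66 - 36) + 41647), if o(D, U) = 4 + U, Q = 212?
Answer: √376539/3 ≈ 204.54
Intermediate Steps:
p(j) = 212/3 + 4*j (p(j) = ((4 + 8)*j + 212)/3 = (12*j + 212)/3 = (212 + 12*j)/3 = 212/3 + 4*j)
√(p(66 - 36) + 41647) = √((212/3 + 4*(66 - 36)) + 41647) = √((212/3 + 4*30) + 41647) = √((212/3 + 120) + 41647) = √(572/3 + 41647) = √(125513/3) = √376539/3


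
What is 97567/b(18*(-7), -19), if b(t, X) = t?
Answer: -97567/126 ≈ -774.34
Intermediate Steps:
97567/b(18*(-7), -19) = 97567/((18*(-7))) = 97567/(-126) = 97567*(-1/126) = -97567/126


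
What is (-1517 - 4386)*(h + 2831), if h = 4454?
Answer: -43003355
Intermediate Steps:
(-1517 - 4386)*(h + 2831) = (-1517 - 4386)*(4454 + 2831) = -5903*7285 = -43003355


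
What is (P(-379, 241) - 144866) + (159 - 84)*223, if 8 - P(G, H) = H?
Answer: -128374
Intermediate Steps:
P(G, H) = 8 - H
(P(-379, 241) - 144866) + (159 - 84)*223 = ((8 - 1*241) - 144866) + (159 - 84)*223 = ((8 - 241) - 144866) + 75*223 = (-233 - 144866) + 16725 = -145099 + 16725 = -128374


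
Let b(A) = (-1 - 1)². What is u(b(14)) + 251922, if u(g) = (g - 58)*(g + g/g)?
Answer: 251652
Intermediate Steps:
b(A) = 4 (b(A) = (-2)² = 4)
u(g) = (1 + g)*(-58 + g) (u(g) = (-58 + g)*(g + 1) = (-58 + g)*(1 + g) = (1 + g)*(-58 + g))
u(b(14)) + 251922 = (-58 + 4² - 57*4) + 251922 = (-58 + 16 - 228) + 251922 = -270 + 251922 = 251652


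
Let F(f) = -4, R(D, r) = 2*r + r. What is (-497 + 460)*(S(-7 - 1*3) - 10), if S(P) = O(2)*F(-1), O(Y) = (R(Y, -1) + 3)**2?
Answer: 370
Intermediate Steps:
R(D, r) = 3*r
O(Y) = 0 (O(Y) = (3*(-1) + 3)**2 = (-3 + 3)**2 = 0**2 = 0)
S(P) = 0 (S(P) = 0*(-4) = 0)
(-497 + 460)*(S(-7 - 1*3) - 10) = (-497 + 460)*(0 - 10) = -37*(-10) = 370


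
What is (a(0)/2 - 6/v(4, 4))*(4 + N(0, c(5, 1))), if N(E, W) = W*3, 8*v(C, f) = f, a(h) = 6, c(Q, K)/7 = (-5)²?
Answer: -4761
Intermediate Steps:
c(Q, K) = 175 (c(Q, K) = 7*(-5)² = 7*25 = 175)
v(C, f) = f/8
N(E, W) = 3*W
(a(0)/2 - 6/v(4, 4))*(4 + N(0, c(5, 1))) = (6/2 - 6/((⅛)*4))*(4 + 3*175) = (6*(½) - 6/½)*(4 + 525) = (3 - 6*2)*529 = (3 - 12)*529 = -9*529 = -4761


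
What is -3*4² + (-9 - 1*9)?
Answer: -66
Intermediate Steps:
-3*4² + (-9 - 1*9) = -3*16 + (-9 - 9) = -48 - 18 = -66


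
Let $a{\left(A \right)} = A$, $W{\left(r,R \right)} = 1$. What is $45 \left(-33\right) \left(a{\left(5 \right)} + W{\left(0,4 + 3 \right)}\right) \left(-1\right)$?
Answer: $8910$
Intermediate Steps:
$45 \left(-33\right) \left(a{\left(5 \right)} + W{\left(0,4 + 3 \right)}\right) \left(-1\right) = 45 \left(-33\right) \left(5 + 1\right) \left(-1\right) = - 1485 \cdot 6 \left(-1\right) = \left(-1485\right) \left(-6\right) = 8910$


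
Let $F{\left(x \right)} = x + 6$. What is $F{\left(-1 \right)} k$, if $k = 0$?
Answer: $0$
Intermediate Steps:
$F{\left(x \right)} = 6 + x$
$F{\left(-1 \right)} k = \left(6 - 1\right) 0 = 5 \cdot 0 = 0$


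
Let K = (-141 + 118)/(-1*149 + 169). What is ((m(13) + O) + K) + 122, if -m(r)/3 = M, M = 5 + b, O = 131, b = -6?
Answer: 5097/20 ≈ 254.85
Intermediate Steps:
M = -1 (M = 5 - 6 = -1)
m(r) = 3 (m(r) = -3*(-1) = 3)
K = -23/20 (K = -23/(-149 + 169) = -23/20 ≈ -1.1500)
((m(13) + O) + K) + 122 = ((3 + 131) - 23/20) + 122 = (134 - 23/20) + 122 = 2657/20 + 122 = 5097/20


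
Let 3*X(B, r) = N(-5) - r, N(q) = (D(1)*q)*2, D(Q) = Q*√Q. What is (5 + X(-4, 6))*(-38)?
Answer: 38/3 ≈ 12.667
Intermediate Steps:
D(Q) = Q^(3/2)
N(q) = 2*q (N(q) = (1^(3/2)*q)*2 = (1*q)*2 = q*2 = 2*q)
X(B, r) = -10/3 - r/3 (X(B, r) = (2*(-5) - r)/3 = (-10 - r)/3 = -10/3 - r/3)
(5 + X(-4, 6))*(-38) = (5 + (-10/3 - ⅓*6))*(-38) = (5 + (-10/3 - 2))*(-38) = (5 - 16/3)*(-38) = -⅓*(-38) = 38/3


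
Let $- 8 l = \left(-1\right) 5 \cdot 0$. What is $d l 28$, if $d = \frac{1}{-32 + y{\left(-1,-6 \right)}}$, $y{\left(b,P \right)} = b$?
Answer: $0$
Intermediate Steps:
$l = 0$ ($l = - \frac{\left(-1\right) 5 \cdot 0}{8} = - \frac{\left(-5\right) 0}{8} = \left(- \frac{1}{8}\right) 0 = 0$)
$d = - \frac{1}{33}$ ($d = \frac{1}{-32 - 1} = \frac{1}{-33} = - \frac{1}{33} \approx -0.030303$)
$d l 28 = \left(- \frac{1}{33}\right) 0 \cdot 28 = 0 \cdot 28 = 0$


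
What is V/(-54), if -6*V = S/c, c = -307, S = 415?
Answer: -415/99468 ≈ -0.0041722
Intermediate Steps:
V = 415/1842 (V = -415/(6*(-307)) = -415*(-1)/(6*307) = -⅙*(-415/307) = 415/1842 ≈ 0.22530)
V/(-54) = (415/1842)/(-54) = (415/1842)*(-1/54) = -415/99468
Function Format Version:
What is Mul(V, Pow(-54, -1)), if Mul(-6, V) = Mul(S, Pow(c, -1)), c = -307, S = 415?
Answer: Rational(-415, 99468) ≈ -0.0041722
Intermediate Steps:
V = Rational(415, 1842) (V = Mul(Rational(-1, 6), Mul(415, Pow(-307, -1))) = Mul(Rational(-1, 6), Mul(415, Rational(-1, 307))) = Mul(Rational(-1, 6), Rational(-415, 307)) = Rational(415, 1842) ≈ 0.22530)
Mul(V, Pow(-54, -1)) = Mul(Rational(415, 1842), Pow(-54, -1)) = Mul(Rational(415, 1842), Rational(-1, 54)) = Rational(-415, 99468)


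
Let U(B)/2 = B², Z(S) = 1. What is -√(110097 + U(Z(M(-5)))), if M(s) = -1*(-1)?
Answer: -√110099 ≈ -331.81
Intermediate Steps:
M(s) = 1
U(B) = 2*B²
-√(110097 + U(Z(M(-5)))) = -√(110097 + 2*1²) = -√(110097 + 2*1) = -√(110097 + 2) = -√110099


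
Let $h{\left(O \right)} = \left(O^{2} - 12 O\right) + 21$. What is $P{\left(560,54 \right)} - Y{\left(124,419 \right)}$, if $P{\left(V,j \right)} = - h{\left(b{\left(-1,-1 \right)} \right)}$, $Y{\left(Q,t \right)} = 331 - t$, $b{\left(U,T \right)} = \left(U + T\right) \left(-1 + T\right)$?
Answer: $99$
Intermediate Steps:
$b{\left(U,T \right)} = \left(-1 + T\right) \left(T + U\right)$ ($b{\left(U,T \right)} = \left(T + U\right) \left(-1 + T\right) = \left(-1 + T\right) \left(T + U\right)$)
$h{\left(O \right)} = 21 + O^{2} - 12 O$
$P{\left(V,j \right)} = 11$ ($P{\left(V,j \right)} = - (21 + \left(\left(-1\right)^{2} - -1 - -1 - -1\right)^{2} - 12 \left(\left(-1\right)^{2} - -1 - -1 - -1\right)) = - (21 + \left(1 + 1 + 1 + 1\right)^{2} - 12 \left(1 + 1 + 1 + 1\right)) = - (21 + 4^{2} - 48) = - (21 + 16 - 48) = \left(-1\right) \left(-11\right) = 11$)
$P{\left(560,54 \right)} - Y{\left(124,419 \right)} = 11 - \left(331 - 419\right) = 11 - -88 = 11 + 88 = 99$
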